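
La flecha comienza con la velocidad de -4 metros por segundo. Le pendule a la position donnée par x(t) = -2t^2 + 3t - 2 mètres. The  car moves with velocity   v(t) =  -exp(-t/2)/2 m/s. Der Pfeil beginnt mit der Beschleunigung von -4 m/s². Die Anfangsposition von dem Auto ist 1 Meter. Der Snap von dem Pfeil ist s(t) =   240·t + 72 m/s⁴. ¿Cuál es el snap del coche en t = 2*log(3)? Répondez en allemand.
Ausgehend von der Geschwindigkeit v(t) = -exp(-t/2)/2, nehmen wir 3 Ableitungen. Die Ableitung von der Geschwindigkeit ergibt die Beschleunigung: a(t) = exp(-t/2)/4. Durch Ableiten von der Beschleunigung erhalten wir den Ruck: j(t) = -exp(-t/2)/8. Mit d/dt von j(t) finden wir s(t) = exp(-t/2)/16. Mit s(t) = exp(-t/2)/16 und Einsetzen von t = 2*log(3), finden wir s = 1/48.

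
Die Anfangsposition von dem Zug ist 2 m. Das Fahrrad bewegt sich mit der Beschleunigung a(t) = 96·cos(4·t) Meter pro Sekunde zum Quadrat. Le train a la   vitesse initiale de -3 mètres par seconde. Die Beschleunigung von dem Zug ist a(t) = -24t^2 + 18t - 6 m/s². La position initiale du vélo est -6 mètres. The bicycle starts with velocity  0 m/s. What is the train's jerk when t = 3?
Starting from acceleration a(t) = -24·t^2 + 18·t - 6, we take 1 derivative. The derivative of acceleration gives jerk: j(t) = 18 - 48·t. We have jerk j(t) = 18 - 48·t. Substituting t = 3: j(3) = -126.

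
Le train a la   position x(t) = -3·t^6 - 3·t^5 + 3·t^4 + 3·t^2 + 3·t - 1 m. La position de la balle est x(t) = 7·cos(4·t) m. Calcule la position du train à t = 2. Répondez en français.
De l'équation de la position x(t) = -3·t^6 - 3·t^5 + 3·t^4 + 3·t^2 + 3·t - 1, nous substituons t = 2 pour obtenir x = -223.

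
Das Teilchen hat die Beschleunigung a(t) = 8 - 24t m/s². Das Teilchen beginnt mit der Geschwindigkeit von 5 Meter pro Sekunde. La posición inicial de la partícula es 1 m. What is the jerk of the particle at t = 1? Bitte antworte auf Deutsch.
Um dies zu lösen, müssen wir 1 Ableitung unserer Gleichung für die Beschleunigung a(t) = 8 - 24·t nehmen. Mit d/dt von a(t) finden wir j(t) = -24. Aus der Gleichung für den Ruck j(t) = -24, setzen wir t = 1 ein und erhalten j = -24.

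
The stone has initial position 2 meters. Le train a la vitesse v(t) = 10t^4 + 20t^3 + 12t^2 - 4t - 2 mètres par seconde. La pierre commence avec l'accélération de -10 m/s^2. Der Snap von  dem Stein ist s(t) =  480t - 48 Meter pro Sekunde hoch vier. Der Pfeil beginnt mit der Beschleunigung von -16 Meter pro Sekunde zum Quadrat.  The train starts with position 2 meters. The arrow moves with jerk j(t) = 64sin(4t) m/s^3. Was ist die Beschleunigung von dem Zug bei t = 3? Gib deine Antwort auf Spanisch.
Debemos derivar nuestra ecuación de la velocidad v(t) = 10·t^4 + 20·t^3 + 12·t^2 - 4·t - 2 1 vez. La derivada de la velocidad da la aceleración: a(t) = 40·t^3 + 60·t^2 + 24·t - 4. Tenemos la aceleración a(t) = 40·t^3 + 60·t^2 + 24·t - 4. Sustituyendo t = 3: a(3) = 1688.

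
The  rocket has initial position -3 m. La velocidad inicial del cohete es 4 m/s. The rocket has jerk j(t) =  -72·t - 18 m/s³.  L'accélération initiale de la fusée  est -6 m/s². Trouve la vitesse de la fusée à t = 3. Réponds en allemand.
Wir müssen die Stammfunktion unserer Gleichung für den Ruck j(t) = -72·t - 18 2-mal finden. Das Integral von dem Ruck ist die Beschleunigung. Mit a(0) = -6 erhalten wir a(t) = -36·t^2 - 18·t - 6. Mit ∫a(t)dt und Anwendung von v(0) = 4, finden wir v(t) = -12·t^3 - 9·t^2 - 6·t + 4. Mit v(t) = -12·t^3 - 9·t^2 - 6·t + 4 und Einsetzen von t = 3, finden wir v = -419.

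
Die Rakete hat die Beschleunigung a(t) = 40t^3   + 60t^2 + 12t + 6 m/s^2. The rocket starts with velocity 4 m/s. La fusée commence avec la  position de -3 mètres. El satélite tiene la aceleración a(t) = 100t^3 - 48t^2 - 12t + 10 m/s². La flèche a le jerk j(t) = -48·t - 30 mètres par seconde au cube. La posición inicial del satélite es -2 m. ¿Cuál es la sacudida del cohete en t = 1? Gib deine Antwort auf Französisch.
En partant de l'accélération a(t) = 40·t^3 + 60·t^2 + 12·t + 6, nous prenons 1 dérivée. En prenant d/dt de a(t), nous trouvons j(t) = 120·t^2 + 120·t + 12. De l'équation du jerk j(t) = 120·t^2 + 120·t + 12, nous substituons t = 1 pour obtenir j = 252.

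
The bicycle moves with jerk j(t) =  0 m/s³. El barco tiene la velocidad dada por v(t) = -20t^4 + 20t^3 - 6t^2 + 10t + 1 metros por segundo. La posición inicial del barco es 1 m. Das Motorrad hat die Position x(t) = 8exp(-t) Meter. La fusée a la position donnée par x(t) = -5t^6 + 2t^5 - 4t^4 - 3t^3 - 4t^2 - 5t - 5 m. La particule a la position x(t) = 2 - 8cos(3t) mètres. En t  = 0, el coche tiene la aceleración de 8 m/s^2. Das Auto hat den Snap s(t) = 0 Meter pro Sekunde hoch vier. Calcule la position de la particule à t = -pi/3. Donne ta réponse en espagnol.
De la ecuación de la posición x(t) = 2 - 8·cos(3·t), sustituimos t = -pi/3 para obtener x = 10.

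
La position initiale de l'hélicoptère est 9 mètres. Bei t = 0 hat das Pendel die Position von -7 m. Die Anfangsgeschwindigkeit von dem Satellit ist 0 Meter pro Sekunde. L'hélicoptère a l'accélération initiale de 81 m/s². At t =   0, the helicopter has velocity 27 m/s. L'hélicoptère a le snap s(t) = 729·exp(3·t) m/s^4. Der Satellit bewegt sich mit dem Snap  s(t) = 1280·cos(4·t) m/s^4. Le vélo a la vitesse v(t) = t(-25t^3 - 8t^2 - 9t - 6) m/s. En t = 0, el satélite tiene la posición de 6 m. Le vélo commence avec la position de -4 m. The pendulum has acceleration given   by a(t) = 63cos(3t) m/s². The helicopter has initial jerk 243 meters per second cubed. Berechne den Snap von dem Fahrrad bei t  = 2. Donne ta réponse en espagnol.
Para resolver esto, necesitamos tomar 3 derivadas de nuestra ecuación de la velocidad v(t) = t·(-25·t^3 - 8·t^2 - 9·t - 6). Tomando d/dt de v(t), encontramos a(t) = -25·t^3 - 8·t^2 + t·(-75·t^2 - 16·t - 9) - 9·t - 6. La derivada de la aceleración da la sacudida: j(t) = -150·t^2 + t·(-150·t - 16) - 32·t - 18. Derivando la sacudida, obtenemos el snap: s(t) = -600·t - 48. De la ecuación del snap s(t) = -600·t - 48, sustituimos t = 2 para obtener s = -1248.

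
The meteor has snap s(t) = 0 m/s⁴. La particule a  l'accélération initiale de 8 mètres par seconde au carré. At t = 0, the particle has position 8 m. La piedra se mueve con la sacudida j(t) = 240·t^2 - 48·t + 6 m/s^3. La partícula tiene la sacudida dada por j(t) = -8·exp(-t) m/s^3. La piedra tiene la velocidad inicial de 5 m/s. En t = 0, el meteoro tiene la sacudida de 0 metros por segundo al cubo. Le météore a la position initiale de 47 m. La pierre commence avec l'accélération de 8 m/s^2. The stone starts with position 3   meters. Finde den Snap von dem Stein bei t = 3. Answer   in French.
Pour résoudre ceci, nous devons prendre 1 dérivée de notre équation du jerk j(t) = 240·t^2 - 48·t + 6. En prenant d/dt de j(t), nous trouvons s(t) = 480·t - 48. Nous avons le snap s(t) = 480·t - 48. En substituant t = 3: s(3) = 1392.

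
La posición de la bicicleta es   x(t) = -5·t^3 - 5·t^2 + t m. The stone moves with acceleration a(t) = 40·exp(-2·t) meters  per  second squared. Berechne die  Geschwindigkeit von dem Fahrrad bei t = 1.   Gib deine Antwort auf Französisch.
Pour résoudre ceci, nous devons prendre 1 dérivée de notre équation de la position x(t) = -5·t^3 - 5·t^2 + t. La dérivée de la position donne la vitesse: v(t) = -15·t^2 - 10·t + 1. En utilisant v(t) = -15·t^2 - 10·t + 1 et en substituant t = 1, nous trouvons v = -24.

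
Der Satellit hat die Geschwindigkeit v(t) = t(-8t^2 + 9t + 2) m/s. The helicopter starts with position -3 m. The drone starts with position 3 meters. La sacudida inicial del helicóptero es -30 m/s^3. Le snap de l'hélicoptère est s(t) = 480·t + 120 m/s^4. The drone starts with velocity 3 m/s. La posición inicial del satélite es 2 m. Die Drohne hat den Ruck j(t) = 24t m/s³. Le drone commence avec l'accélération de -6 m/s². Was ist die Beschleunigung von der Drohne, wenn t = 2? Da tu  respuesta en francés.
Pour résoudre ceci, nous devons prendre 1 primitive de notre équation du jerk j(t) = 24·t. L'intégrale du jerk est l'accélération. En utilisant a(0) = -6, nous obtenons a(t) = 12·t^2 - 6. De l'équation de l'accélération a(t) = 12·t^2 - 6, nous substituons t = 2 pour obtenir a = 42.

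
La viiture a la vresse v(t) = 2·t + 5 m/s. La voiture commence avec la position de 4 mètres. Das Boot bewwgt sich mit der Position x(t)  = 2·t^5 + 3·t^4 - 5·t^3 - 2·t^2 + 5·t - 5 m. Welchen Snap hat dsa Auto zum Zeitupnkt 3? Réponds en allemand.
Um dies zu lösen, müssen wir 3 Ableitungen unserer Gleichung für die Geschwindigkeit v(t) = 2·t + 5 nehmen. Mit d/dt von v(t) finden wir a(t) = 2. Durch Ableiten von der Beschleunigung erhalten wir den Ruck: j(t) = 0. Durch Ableiten von dem Ruck erhalten wir den Snap: s(t) = 0. Wir haben den Snap s(t) = 0. Durch Einsetzen von t = 3: s(3) = 0.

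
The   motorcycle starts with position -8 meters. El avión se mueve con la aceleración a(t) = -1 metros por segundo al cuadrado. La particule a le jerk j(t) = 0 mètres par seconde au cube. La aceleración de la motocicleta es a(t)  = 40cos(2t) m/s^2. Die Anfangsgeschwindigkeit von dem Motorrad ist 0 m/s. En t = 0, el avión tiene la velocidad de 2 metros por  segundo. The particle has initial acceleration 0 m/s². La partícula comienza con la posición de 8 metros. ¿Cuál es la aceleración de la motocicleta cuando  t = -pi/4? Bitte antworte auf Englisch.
Using a(t) = 40·cos(2·t) and substituting t = -pi/4, we find a = 0.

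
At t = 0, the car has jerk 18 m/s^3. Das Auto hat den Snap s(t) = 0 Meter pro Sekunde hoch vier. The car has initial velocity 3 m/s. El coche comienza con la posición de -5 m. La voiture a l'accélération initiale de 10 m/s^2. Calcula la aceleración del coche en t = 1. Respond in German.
Wir müssen unsere Gleichung für den Snap s(t) = 0 2-mal integrieren. Die Stammfunktion von dem Snap ist der Ruck. Mit j(0) = 18 erhalten wir j(t) = 18. Mit ∫j(t)dt und Anwendung von a(0) = 10, finden wir a(t) = 18·t + 10. Wir haben die Beschleunigung a(t) = 18·t + 10. Durch Einsetzen von t = 1: a(1) = 28.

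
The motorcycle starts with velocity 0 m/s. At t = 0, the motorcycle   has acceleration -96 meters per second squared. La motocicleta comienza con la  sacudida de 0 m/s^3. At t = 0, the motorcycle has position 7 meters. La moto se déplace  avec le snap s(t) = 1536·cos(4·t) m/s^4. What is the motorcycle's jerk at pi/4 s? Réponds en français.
En partant du snap s(t) = 1536·cos(4·t), nous prenons 1 intégrale. L'intégrale du snap est le jerk. En utilisant j(0) = 0, nous obtenons j(t) = 384·sin(4·t). Nous avons le jerk j(t) = 384·sin(4·t). En substituant t = pi/4: j(pi/4) = 0.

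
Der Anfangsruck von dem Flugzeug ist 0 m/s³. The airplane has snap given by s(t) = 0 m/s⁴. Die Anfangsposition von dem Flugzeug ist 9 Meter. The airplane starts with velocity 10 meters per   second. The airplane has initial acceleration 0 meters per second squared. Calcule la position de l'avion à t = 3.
Pour résoudre ceci, nous devons prendre 4 intégrales de notre équation du snap s(t) = 0. En intégrant le snap et en utilisant la condition initiale j(0) = 0, nous obtenons j(t) = 0. L'intégrale du jerk est l'accélération. En utilisant a(0) = 0, nous obtenons a(t) = 0. En intégrant l'accélération et en utilisant la condition initiale v(0) = 10, nous obtenons v(t) = 10. En prenant ∫v(t)dt et en appliquant x(0) = 9, nous trouvons x(t) = 10·t + 9. En utilisant x(t) = 10·t + 9 et en substituant t = 3, nous trouvons x = 39.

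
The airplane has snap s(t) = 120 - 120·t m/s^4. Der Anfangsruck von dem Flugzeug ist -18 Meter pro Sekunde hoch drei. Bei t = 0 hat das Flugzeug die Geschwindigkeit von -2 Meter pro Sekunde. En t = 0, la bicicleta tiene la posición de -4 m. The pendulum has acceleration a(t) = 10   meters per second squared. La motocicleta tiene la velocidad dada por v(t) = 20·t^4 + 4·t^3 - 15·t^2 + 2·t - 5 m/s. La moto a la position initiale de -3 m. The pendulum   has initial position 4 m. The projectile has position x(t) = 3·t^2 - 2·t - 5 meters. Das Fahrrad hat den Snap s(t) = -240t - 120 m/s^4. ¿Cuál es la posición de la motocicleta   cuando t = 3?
Debemos encontrar la integral de nuestra ecuación de la velocidad v(t) = 20·t^4 + 4·t^3 - 15·t^2 + 2·t - 5 1 vez. La integral de la velocidad, con x(0) = -3, da la posición: x(t) = 4·t^5 + t^4 - 5·t^3 + t^2 - 5·t - 3. Tenemos la posición x(t) = 4·t^5 + t^4 - 5·t^3 + t^2 - 5·t - 3. Sustituyendo t = 3: x(3) = 909.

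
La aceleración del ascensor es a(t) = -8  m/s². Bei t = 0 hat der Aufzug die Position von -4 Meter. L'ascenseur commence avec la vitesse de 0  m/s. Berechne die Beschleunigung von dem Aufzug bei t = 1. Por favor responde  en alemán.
Wir haben die Beschleunigung a(t) = -8. Durch Einsetzen von t = 1: a(1) = -8.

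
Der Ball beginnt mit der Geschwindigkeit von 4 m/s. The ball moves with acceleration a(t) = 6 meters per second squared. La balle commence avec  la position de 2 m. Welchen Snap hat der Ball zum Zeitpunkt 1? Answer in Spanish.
Debemos derivar nuestra ecuación de la aceleración a(t) = 6 2 veces. Derivando la aceleración, obtenemos la sacudida: j(t) = 0. Tomando d/dt de j(t), encontramos s(t) = 0. Usando s(t) = 0 y sustituyendo t = 1, encontramos s = 0.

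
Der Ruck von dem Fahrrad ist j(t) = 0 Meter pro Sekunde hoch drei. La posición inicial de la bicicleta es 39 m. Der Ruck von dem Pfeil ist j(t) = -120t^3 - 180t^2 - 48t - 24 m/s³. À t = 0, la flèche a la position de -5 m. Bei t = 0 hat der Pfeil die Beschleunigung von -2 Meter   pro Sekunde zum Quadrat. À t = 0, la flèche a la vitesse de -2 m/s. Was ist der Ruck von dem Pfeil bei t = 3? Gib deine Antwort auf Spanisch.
De la ecuación de la sacudida j(t) = -120·t^3 - 180·t^2 - 48·t - 24, sustituimos t = 3 para obtener j = -5028.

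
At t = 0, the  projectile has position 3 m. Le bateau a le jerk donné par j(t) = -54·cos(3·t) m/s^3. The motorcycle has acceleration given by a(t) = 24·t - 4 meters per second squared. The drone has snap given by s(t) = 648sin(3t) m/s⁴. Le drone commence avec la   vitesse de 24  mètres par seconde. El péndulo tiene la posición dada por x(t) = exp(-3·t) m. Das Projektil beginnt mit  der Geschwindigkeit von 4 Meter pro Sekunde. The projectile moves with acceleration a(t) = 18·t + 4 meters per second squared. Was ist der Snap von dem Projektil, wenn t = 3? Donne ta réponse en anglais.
To solve this, we need to take 2 derivatives of our acceleration equation a(t) = 18·t + 4. The derivative of acceleration gives jerk: j(t) = 18. Taking d/dt of j(t), we find s(t) = 0. From the given snap equation s(t) = 0, we substitute t = 3 to get s = 0.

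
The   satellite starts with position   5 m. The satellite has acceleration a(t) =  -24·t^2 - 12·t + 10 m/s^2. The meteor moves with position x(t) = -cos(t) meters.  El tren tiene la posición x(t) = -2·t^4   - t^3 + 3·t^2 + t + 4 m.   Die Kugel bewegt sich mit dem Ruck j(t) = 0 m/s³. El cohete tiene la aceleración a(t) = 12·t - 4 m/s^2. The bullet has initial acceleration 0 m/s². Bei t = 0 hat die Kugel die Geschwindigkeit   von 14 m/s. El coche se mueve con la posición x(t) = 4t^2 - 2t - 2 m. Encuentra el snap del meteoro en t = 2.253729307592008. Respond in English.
To solve this, we need to take 4 derivatives of our position equation x(t) = -cos(t). Differentiating position, we get velocity: v(t) = sin(t). The derivative of velocity gives acceleration: a(t) = cos(t). Taking d/dt of a(t), we find j(t) = -sin(t). Taking d/dt of j(t), we find s(t) = -cos(t). Using s(t) = -cos(t) and substituting t = 2.253729307592008, we find s = 0.631070922045970.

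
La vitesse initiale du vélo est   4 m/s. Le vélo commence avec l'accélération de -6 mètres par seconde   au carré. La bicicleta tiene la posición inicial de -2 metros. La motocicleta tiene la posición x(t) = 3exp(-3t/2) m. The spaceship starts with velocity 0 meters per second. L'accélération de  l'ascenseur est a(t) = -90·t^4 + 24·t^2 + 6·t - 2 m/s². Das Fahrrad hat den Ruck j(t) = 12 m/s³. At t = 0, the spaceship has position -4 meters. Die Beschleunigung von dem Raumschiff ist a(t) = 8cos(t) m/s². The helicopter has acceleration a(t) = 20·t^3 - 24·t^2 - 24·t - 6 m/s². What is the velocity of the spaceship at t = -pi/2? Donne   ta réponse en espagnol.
Partiendo de la aceleración a(t) = 8·cos(t), tomamos 1 integral. Integrando la aceleración y usando la condición inicial v(0) = 0, obtenemos v(t) = 8·sin(t). Usando v(t) = 8·sin(t) y sustituyendo t = -pi/2, encontramos v = -8.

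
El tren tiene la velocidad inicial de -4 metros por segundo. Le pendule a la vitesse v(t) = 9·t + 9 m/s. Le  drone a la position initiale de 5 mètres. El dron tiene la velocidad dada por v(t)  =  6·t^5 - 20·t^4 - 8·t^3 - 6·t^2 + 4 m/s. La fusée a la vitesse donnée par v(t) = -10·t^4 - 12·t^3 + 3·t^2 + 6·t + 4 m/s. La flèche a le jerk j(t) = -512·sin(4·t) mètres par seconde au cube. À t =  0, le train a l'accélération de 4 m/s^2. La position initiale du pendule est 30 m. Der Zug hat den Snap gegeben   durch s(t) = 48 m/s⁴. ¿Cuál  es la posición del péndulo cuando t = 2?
Para resolver esto, necesitamos tomar 1 integral de nuestra ecuación de la velocidad v(t) = 9·t + 9. Tomando ∫v(t)dt y aplicando x(0) = 30, encontramos x(t) = 9·t^2/2 + 9·t + 30. De la ecuación de la posición x(t) = 9·t^2/2 + 9·t + 30, sustituimos t = 2 para obtener x = 66.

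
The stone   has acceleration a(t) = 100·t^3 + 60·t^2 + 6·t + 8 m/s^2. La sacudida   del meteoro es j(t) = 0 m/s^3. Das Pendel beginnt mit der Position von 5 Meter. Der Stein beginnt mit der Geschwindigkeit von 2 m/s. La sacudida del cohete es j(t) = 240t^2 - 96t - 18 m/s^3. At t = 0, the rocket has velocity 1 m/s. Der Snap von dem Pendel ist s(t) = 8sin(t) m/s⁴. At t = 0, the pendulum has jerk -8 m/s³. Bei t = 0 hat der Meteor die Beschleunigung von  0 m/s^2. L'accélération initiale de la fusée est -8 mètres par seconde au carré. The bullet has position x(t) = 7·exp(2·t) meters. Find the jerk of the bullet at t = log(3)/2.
We must differentiate our position equation x(t) = 7·exp(2·t) 3 times. Differentiating position, we get velocity: v(t) = 14·exp(2·t). Differentiating velocity, we get acceleration: a(t) = 28·exp(2·t). Differentiating acceleration, we get jerk: j(t) = 56·exp(2·t). From the given jerk equation j(t) = 56·exp(2·t), we substitute t = log(3)/2 to get j = 168.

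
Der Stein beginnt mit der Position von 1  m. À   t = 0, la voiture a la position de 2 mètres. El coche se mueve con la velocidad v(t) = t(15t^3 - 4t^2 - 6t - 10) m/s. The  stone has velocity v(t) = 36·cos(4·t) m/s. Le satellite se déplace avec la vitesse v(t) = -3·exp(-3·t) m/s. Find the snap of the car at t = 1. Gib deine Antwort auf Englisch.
We must differentiate our velocity equation v(t) = t·(15·t^3 - 4·t^2 - 6·t - 10) 3 times. Differentiating velocity, we get acceleration: a(t) = 15·t^3 - 4·t^2 + t·(45·t^2 - 8·t - 6) - 6·t - 10. Differentiating acceleration, we get jerk: j(t) = 90·t^2 + t·(90·t - 8) - 16·t - 12. The derivative of jerk gives snap: s(t) = 360·t - 24. We have snap s(t) = 360·t - 24. Substituting t = 1: s(1) = 336.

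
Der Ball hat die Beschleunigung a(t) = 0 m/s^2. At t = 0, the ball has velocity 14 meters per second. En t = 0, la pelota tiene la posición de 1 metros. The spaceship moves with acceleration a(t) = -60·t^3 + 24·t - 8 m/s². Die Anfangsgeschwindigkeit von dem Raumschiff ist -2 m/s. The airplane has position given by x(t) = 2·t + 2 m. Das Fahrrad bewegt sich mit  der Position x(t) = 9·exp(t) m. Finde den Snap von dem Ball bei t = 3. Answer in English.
Starting from acceleration a(t) = 0, we take 2 derivatives. The derivative of acceleration gives jerk: j(t) = 0. The derivative of jerk gives snap: s(t) = 0. We have snap s(t) = 0. Substituting t = 3: s(3) = 0.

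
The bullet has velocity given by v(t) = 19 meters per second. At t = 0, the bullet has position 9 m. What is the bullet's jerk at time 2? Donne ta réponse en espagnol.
Debemos derivar nuestra ecuación de la velocidad v(t) = 19 2 veces. La derivada de la velocidad da la aceleración: a(t) = 0. Derivando la aceleración, obtenemos la sacudida: j(t) = 0. Tenemos la sacudida j(t) = 0. Sustituyendo t = 2: j(2) = 0.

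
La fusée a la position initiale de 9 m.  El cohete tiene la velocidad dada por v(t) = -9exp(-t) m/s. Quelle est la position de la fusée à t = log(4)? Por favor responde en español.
Necesitamos integrar nuestra ecuación de la velocidad v(t) = -9·exp(-t) 1 vez. La integral de la velocidad es la posición. Usando x(0) = 9, obtenemos x(t) = 9·exp(-t). Tenemos la posición x(t) = 9·exp(-t). Sustituyendo t = log(4): x(log(4)) = 9/4.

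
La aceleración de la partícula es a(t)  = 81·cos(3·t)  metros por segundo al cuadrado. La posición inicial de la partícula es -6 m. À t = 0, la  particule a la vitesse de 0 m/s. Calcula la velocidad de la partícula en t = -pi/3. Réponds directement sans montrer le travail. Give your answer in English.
The velocity at t = -pi/3 is v = 0.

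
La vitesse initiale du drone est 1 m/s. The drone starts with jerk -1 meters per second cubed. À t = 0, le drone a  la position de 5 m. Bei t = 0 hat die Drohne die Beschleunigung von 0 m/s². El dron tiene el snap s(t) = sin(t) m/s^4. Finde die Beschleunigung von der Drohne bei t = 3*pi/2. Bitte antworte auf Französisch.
Nous devons intégrer notre équation du snap s(t) = sin(t) 2 fois. La primitive du snap, avec j(0) = -1, donne le jerk: j(t) = -cos(t). En intégrant le jerk et en utilisant la condition initiale a(0) = 0, nous obtenons a(t) = -sin(t). Nous avons l'accélération a(t) = -sin(t). En substituant t = 3*pi/2: a(3*pi/2) = 1.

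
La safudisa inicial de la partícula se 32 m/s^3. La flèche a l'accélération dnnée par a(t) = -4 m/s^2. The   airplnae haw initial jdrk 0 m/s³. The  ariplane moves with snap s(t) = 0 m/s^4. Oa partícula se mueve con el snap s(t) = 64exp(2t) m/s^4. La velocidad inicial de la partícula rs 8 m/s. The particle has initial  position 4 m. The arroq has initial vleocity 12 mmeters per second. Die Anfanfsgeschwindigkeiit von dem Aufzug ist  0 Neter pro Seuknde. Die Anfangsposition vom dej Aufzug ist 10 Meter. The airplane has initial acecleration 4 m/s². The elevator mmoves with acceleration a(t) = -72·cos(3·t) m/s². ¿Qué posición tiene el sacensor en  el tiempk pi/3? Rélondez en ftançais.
En partant de l'accélération a(t) = -72·cos(3·t), nous prenons 2 primitives. En intégrant l'accélération et en utilisant la condition initiale v(0) = 0, nous obtenons v(t) = -24·sin(3·t). En prenant ∫v(t)dt et en appliquant x(0) = 10, nous trouvons x(t) = 8·cos(3·t) + 2. En utilisant x(t) = 8·cos(3·t) + 2 et en substituant t = pi/3, nous trouvons x = -6.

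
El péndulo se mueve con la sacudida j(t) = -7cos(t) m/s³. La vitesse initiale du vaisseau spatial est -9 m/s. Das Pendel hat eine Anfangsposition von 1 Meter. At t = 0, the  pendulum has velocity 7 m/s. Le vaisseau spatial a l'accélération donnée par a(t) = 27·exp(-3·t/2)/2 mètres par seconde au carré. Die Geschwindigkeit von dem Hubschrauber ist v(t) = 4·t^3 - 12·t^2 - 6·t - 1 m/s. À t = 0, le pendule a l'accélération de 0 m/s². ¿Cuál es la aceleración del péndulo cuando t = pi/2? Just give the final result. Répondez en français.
L'accélération à t = pi/2 est a = -7.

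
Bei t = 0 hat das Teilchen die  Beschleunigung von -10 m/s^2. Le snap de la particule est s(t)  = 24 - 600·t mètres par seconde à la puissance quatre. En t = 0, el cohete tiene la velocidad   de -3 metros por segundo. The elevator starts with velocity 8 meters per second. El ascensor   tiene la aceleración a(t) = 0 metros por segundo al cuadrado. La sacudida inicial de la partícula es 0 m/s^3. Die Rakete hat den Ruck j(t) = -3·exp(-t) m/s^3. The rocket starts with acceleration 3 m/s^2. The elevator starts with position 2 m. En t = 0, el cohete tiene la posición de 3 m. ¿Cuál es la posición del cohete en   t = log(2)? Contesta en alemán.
Wir müssen die Stammfunktion unserer Gleichung für den Ruck j(t) = -3·exp(-t) 3-mal finden. Durch Integration von dem Ruck und Verwendung der Anfangsbedingung a(0) = 3, erhalten wir a(t) = 3·exp(-t). Die Stammfunktion von der Beschleunigung, mit v(0) = -3, ergibt die Geschwindigkeit: v(t) = -3·exp(-t). Das Integral von der Geschwindigkeit, mit x(0) = 3, ergibt die Position: x(t) = 3·exp(-t). Mit x(t) = 3·exp(-t) und Einsetzen von t = log(2), finden wir x = 3/2.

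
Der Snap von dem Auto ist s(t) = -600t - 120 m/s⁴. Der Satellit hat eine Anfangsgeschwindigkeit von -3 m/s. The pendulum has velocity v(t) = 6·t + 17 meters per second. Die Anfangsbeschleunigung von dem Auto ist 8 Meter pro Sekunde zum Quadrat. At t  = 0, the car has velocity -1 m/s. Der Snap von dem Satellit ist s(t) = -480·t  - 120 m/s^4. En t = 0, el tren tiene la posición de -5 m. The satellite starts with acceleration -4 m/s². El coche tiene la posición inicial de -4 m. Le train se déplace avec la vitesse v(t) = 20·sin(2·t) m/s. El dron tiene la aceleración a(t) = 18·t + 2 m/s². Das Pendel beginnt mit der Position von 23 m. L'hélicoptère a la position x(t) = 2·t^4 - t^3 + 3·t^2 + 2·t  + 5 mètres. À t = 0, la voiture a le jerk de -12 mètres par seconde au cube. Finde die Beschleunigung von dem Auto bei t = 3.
Wir müssen unsere Gleichung für den Snap s(t) = -600·t - 120 2-mal integrieren. Mit ∫s(t)dt und Anwendung von j(0) = -12, finden wir j(t) = -300·t^2 - 120·t - 12. Die Stammfunktion von dem Ruck, mit a(0) = 8, ergibt die Beschleunigung: a(t) = -100·t^3 - 60·t^2 - 12·t + 8. Mit a(t) = -100·t^3 - 60·t^2 - 12·t + 8 und Einsetzen von t = 3, finden wir a = -3268.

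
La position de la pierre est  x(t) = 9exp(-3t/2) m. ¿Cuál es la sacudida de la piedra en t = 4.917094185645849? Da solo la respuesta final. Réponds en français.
Le jerk à t = 4.917094185645849 est j = -0.0190246194738664.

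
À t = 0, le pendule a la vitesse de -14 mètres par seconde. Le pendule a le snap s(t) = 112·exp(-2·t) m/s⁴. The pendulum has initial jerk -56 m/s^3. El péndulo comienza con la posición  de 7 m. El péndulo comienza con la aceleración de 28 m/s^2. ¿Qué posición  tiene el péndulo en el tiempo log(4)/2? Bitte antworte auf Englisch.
To solve this, we need to take 4 antiderivatives of our snap equation s(t) = 112·exp(-2·t). Finding the antiderivative of s(t) and using j(0) = -56: j(t) = -56·exp(-2·t). Taking ∫j(t)dt and applying a(0) = 28, we find a(t) = 28·exp(-2·t). The integral of acceleration is velocity. Using v(0) = -14, we get v(t) = -14·exp(-2·t). Integrating velocity and using the initial condition x(0) = 7, we get x(t) = 7·exp(-2·t). From the given position equation x(t) = 7·exp(-2·t), we substitute t = log(4)/2 to get x = 7/4.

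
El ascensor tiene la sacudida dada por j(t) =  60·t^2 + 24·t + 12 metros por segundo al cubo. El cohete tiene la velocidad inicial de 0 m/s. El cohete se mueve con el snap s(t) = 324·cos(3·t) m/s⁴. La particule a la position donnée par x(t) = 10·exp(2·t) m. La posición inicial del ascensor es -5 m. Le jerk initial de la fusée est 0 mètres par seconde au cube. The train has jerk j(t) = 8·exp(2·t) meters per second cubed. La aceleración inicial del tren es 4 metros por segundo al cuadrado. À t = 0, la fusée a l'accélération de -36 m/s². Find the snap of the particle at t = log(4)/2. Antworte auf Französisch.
Pour résoudre ceci, nous devons prendre 4 dérivées de notre équation de la position x(t) = 10·exp(2·t). En prenant d/dt de x(t), nous trouvons v(t) = 20·exp(2·t). En dérivant la vitesse, nous obtenons l'accélération: a(t) = 40·exp(2·t). En dérivant l'accélération, nous obtenons le jerk: j(t) = 80·exp(2·t). En prenant d/dt de j(t), nous trouvons s(t) = 160·exp(2·t). De l'équation du snap s(t) = 160·exp(2·t), nous substituons t = log(4)/2 pour obtenir s = 640.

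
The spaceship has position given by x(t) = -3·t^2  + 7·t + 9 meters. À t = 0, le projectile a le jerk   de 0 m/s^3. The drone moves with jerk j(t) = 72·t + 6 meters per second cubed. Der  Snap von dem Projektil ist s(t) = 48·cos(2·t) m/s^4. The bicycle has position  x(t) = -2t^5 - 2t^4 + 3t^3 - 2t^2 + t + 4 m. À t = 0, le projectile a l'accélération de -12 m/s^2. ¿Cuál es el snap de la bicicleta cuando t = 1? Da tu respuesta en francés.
Nous devons dériver notre équation de la position x(t) = -2·t^5 - 2·t^4 + 3·t^3 - 2·t^2 + t + 4 4 fois. En prenant d/dt de x(t), nous trouvons v(t) = -10·t^4 - 8·t^3 + 9·t^2 - 4·t + 1. En prenant d/dt de v(t), nous trouvons a(t) = -40·t^3 - 24·t^2 + 18·t - 4. En dérivant l'accélération, nous obtenons le jerk: j(t) = -120·t^2 - 48·t + 18. En prenant d/dt de j(t), nous trouvons s(t) = -240·t - 48. En utilisant s(t) = -240·t - 48 et en substituant t = 1, nous trouvons s = -288.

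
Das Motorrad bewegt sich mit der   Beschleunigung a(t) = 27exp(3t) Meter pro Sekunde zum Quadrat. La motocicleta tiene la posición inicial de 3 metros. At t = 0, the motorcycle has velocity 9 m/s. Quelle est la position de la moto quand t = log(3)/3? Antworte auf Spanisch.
Partiendo de la aceleración a(t) = 27·exp(3·t), tomamos 2 integrales. Integrando la aceleración y usando la condición inicial v(0) = 9, obtenemos v(t) = 9·exp(3·t). Tomando ∫v(t)dt y aplicando x(0) = 3, encontramos x(t) = 3·exp(3·t). De la ecuación de la posición x(t) = 3·exp(3·t), sustituimos t = log(3)/3 para obtener x = 9.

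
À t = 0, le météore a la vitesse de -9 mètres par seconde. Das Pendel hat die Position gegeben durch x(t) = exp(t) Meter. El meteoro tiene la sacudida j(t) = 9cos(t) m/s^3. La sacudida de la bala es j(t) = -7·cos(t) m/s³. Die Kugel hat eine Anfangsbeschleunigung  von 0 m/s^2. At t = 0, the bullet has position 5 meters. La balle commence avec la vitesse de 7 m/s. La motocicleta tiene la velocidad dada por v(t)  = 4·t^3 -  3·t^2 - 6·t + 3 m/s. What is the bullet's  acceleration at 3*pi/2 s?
Starting from jerk j(t) = -7·cos(t), we take 1 integral. Finding the antiderivative of j(t) and using a(0) = 0: a(t) = -7·sin(t). From the given acceleration equation a(t) = -7·sin(t), we substitute t = 3*pi/2 to get a = 7.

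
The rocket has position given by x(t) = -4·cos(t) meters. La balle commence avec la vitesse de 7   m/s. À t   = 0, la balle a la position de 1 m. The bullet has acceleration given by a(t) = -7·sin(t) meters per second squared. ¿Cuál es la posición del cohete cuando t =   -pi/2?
De la ecuación de la posición x(t) = -4·cos(t), sustituimos t = -pi/2 para obtener x = 0.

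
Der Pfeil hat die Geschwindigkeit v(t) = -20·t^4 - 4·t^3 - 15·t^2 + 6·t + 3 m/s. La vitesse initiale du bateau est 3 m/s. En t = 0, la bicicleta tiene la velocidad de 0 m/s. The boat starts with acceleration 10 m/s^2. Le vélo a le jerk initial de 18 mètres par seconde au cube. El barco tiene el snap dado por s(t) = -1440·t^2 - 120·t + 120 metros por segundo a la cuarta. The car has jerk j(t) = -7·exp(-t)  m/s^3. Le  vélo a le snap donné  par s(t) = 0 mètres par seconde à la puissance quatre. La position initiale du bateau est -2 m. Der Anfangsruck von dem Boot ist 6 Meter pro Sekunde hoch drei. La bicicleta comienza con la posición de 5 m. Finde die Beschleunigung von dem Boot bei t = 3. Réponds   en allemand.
Wir müssen das Integral unserer Gleichung für den Snap s(t) = -1440·t^2 - 120·t + 120 2-mal finden. Mit ∫s(t)dt und Anwendung von j(0) = 6, finden wir j(t) = -480·t^3 - 60·t^2 + 120·t + 6. Mit ∫j(t)dt und Anwendung von a(0) = 10, finden wir a(t) = -120·t^4 - 20·t^3 + 60·t^2 + 6·t + 10. Wir haben die Beschleunigung a(t) = -120·t^4 - 20·t^3 + 60·t^2 + 6·t + 10. Durch Einsetzen von t = 3: a(3) = -9692.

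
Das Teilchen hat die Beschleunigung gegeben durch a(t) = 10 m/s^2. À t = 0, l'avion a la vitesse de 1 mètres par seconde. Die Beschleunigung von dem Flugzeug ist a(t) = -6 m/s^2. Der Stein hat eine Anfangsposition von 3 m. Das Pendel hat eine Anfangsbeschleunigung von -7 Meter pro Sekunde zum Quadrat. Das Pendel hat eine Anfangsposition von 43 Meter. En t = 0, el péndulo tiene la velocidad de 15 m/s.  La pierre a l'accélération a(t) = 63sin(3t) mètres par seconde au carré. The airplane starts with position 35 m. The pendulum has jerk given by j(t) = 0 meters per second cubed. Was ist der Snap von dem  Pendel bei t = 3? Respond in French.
En partant du jerk j(t) = 0, nous prenons 1 dérivée. En prenant d/dt de j(t), nous trouvons s(t) = 0. De l'équation du snap s(t) = 0, nous substituons t = 3 pour obtenir s = 0.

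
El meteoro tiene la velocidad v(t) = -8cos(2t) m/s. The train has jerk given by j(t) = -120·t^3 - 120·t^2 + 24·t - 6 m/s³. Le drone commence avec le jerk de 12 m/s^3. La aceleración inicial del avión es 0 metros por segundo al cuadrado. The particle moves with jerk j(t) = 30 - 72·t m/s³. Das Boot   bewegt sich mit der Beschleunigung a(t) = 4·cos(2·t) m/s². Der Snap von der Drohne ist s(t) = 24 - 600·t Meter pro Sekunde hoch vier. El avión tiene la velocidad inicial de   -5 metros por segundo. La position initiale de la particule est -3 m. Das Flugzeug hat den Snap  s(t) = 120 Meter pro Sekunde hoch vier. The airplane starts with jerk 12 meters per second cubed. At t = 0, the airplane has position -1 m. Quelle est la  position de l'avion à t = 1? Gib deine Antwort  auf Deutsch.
Wir müssen die Stammfunktion unserer Gleichung für den Snap s(t) = 120 4-mal finden. Mit ∫s(t)dt und Anwendung von j(0) = 12, finden wir j(t) = 120·t + 12. Das Integral von dem Ruck, mit a(0) = 0, ergibt die Beschleunigung: a(t) = 12·t·(5·t + 1). Mit ∫a(t)dt und Anwendung von v(0) = -5, finden wir v(t) = 20·t^3 + 6·t^2 - 5. Die Stammfunktion von der Geschwindigkeit ist die Position. Mit x(0) = -1 erhalten wir x(t) = 5·t^4 + 2·t^3 - 5·t - 1. Aus der Gleichung für die Position x(t) = 5·t^4 + 2·t^3 - 5·t - 1, setzen wir t = 1 ein und erhalten x = 1.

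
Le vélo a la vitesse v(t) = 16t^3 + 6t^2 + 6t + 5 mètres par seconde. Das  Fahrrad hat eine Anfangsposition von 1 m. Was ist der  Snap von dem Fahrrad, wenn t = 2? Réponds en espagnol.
Para resolver esto, necesitamos tomar 3 derivadas de nuestra ecuación de la velocidad v(t) = 16·t^3 + 6·t^2 + 6·t + 5. La derivada de la velocidad da la aceleración: a(t) = 48·t^2 + 12·t + 6. Derivando la aceleración, obtenemos la sacudida: j(t) = 96·t + 12. Derivando la sacudida, obtenemos el snap: s(t) = 96. De la ecuación del snap s(t) = 96, sustituimos t = 2 para obtener s = 96.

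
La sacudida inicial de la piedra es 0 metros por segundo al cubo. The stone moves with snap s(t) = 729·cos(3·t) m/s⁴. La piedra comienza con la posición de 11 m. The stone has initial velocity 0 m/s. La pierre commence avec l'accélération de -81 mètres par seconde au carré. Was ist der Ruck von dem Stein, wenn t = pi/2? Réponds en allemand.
Wir müssen unsere Gleichung für den Snap s(t) = 729·cos(3·t) 1-mal integrieren. Das Integral von dem Snap ist der Ruck. Mit j(0) = 0 erhalten wir j(t) = 243·sin(3·t). Aus der Gleichung für den Ruck j(t) = 243·sin(3·t), setzen wir t = pi/2 ein und erhalten j = -243.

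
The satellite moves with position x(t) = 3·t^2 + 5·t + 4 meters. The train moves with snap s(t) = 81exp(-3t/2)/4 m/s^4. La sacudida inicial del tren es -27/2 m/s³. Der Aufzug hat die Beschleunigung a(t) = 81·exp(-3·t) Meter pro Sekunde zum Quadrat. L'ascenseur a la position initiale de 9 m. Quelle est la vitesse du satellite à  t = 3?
Nous devons dériver notre équation de la position x(t) = 3·t^2 + 5·t + 4 1 fois. En dérivant la position, nous obtenons la vitesse: v(t) = 6·t + 5. De l'équation de la vitesse v(t) = 6·t + 5, nous substituons t = 3 pour obtenir v = 23.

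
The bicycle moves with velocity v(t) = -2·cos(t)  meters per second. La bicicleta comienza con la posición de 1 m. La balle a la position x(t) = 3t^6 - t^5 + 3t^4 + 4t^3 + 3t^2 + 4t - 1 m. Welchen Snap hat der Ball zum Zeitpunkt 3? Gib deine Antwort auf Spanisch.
Partiendo de la posición x(t) = 3·t^6 - t^5 + 3·t^4 + 4·t^3 + 3·t^2 + 4·t - 1, tomamos 4 derivadas. Derivando la posición, obtenemos la velocidad: v(t) = 18·t^5 - 5·t^4 + 12·t^3 + 12·t^2 + 6·t + 4. Tomando d/dt de v(t), encontramos a(t) = 90·t^4 - 20·t^3 + 36·t^2 + 24·t + 6. Derivando la aceleración, obtenemos la sacudida: j(t) = 360·t^3 - 60·t^2 + 72·t + 24. La derivada de la sacudida da el snap: s(t) = 1080·t^2 - 120·t + 72. Tenemos el snap s(t) = 1080·t^2 - 120·t + 72. Sustituyendo t = 3: s(3) = 9432.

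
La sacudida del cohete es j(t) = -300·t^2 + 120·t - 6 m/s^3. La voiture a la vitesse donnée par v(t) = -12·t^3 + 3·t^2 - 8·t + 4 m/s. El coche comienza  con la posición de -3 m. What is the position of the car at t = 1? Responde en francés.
Pour résoudre ceci, nous devons prendre 1 intégrale de notre équation de la vitesse v(t) = -12·t^3 + 3·t^2 - 8·t + 4. L'intégrale de la vitesse, avec x(0) = -3, donne la position: x(t) = -3·t^4 + t^3 - 4·t^2 + 4·t - 3. En utilisant x(t) = -3·t^4 + t^3 - 4·t^2 + 4·t - 3 et en substituant t = 1, nous trouvons x = -5.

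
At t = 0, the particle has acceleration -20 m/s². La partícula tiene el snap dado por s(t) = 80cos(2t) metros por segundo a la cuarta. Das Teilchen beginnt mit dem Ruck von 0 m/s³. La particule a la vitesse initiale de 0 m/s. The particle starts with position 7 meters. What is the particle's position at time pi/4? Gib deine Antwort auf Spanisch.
Debemos encontrar la antiderivada de nuestra ecuación del snap s(t) = 80·cos(2·t) 4 veces. La antiderivada del snap es la sacudida. Usando j(0) = 0, obtenemos j(t) = 40·sin(2·t). Tomando ∫j(t)dt y aplicando a(0) = -20, encontramos a(t) = -20·cos(2·t). Integrando la aceleración y usando la condición inicial v(0) = 0, obtenemos v(t) = -10·sin(2·t). Integrando la velocidad y usando la condición inicial x(0) = 7, obtenemos x(t) = 5·cos(2·t) + 2. De la ecuación de la posición x(t) = 5·cos(2·t) + 2, sustituimos t = pi/4 para obtener x = 2.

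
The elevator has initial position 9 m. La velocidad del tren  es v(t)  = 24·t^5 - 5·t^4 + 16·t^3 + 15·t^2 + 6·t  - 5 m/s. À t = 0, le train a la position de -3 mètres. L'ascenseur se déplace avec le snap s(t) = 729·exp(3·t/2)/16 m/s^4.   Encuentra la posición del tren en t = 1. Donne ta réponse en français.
En partant de la vitesse v(t) = 24·t^5 - 5·t^4 + 16·t^3 + 15·t^2 + 6·t - 5, nous prenons 1 primitive. En intégrant la vitesse et en utilisant la condition initiale x(0) = -3, nous obtenons x(t) = 4·t^6 - t^5 + 4·t^4 + 5·t^3 + 3·t^2 - 5·t - 3. De l'équation de la position x(t) = 4·t^6 - t^5 + 4·t^4 + 5·t^3 + 3·t^2 - 5·t - 3, nous substituons t = 1 pour obtenir x = 7.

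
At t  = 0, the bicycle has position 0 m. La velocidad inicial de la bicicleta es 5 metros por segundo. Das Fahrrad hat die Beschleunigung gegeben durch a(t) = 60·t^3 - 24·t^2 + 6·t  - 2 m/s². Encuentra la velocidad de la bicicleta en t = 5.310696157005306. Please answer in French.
Nous devons trouver l'intégrale de notre équation de l'accélération a(t) = 60·t^3 - 24·t^2 + 6·t - 2 1 fois. La primitive de l'accélération, avec v(0) = 5, donne la vitesse: v(t) = 15·t^4 - 8·t^3 + 3·t^2 - 2·t + 5. Nous avons la vitesse v(t) = 15·t^4 - 8·t^3 + 3·t^2 - 2·t + 5. En substituant t = 5.310696157005306: v(5.310696157005306) = 10812.3034346610.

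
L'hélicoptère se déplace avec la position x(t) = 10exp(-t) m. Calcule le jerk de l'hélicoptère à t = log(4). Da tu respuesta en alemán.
Um dies zu lösen, müssen wir 3 Ableitungen unserer Gleichung für die Position x(t) = 10·exp(-t) nehmen. Die Ableitung von der Position ergibt die Geschwindigkeit: v(t) = -10·exp(-t). Durch Ableiten von der Geschwindigkeit erhalten wir die Beschleunigung: a(t) = 10·exp(-t). Mit d/dt von a(t) finden wir j(t) = -10·exp(-t). Mit j(t) = -10·exp(-t) und Einsetzen von t = log(4), finden wir j = -5/2.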